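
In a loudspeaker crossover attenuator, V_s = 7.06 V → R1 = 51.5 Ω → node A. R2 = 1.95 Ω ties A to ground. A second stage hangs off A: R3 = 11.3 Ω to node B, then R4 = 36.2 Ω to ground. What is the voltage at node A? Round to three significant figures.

V_A ≈ 0.248 V

The second stage (R3 + R4 = 47.50 Ω) loads node A in parallel with R2.
Effective lower resistance at A: R2 ‖ 47.50 = 1.873 Ω.
So V_A = 7.06 × 0.03509 = 0.2478 V.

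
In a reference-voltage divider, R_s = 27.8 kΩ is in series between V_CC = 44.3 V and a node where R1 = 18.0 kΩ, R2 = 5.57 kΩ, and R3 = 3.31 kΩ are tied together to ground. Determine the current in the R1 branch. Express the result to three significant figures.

Combine the parallel branches: R_p = (1/18.0 + 1/5.57 + 1/3.31)⁻¹ = 1.861 kΩ.
Node voltage V_A = V_CC · R_p/(R_s + R_p) = 44.3 × 0.06276 = 2.780 V.
I(R1) = V_A / R1 = 2.780/18.0 = 0.1545 mA.
(Check via current divider: I_total = 1.494 mA; share G_k/ΣG = 0.1034 → same result.)

I ≈ 0.154 mA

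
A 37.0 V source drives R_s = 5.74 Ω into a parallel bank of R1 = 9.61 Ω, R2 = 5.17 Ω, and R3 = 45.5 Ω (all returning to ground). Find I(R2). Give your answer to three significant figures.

Equivalent of the parallel group: R_p = 3.130 Ω.
Node voltage V_A = V_in · R_p/(R_s + R_p) = 37.0 × 0.3529 = 13.06 V.
I(R2) = V_A / R2 = 13.06/5.17 = 2.526 A.
(Equivalently: I_total = 4.171 A, then current-divider fraction G_k/ΣG = 0.6055.)

I ≈ 2.53 A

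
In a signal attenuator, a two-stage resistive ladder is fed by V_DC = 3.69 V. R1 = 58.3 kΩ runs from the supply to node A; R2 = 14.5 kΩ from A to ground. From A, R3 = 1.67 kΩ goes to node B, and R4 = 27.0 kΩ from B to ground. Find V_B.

V_B ≈ 0.493 V

The second stage (R3 + R4 = 28.67 kΩ) loads node A in parallel with R2.
Effective lower resistance at A: R2 ‖ 28.67 = 9.630 kΩ.
First divider: V_A = V_DC · 9.630/(58.3 + 9.630) = 0.5231 V.
V_B = V_A × 0.9418 = 0.4926 V.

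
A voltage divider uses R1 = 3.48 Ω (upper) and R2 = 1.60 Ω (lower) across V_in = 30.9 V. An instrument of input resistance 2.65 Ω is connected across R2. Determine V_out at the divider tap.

V_out ≈ 6.88 V

First combine the lower leg with the load: R2 ‖ R_L = 0.9976 Ω.
Now apply the divider: V_out = 30.9 × 0.2228 = 6.885 V.
(Unloaded it would be 9.73 V; the load pulls it down.)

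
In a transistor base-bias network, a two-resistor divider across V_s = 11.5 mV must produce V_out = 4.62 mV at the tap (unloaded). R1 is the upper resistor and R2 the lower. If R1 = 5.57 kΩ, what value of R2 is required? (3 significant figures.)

V_out/V_s = R2/(R1+R2) = 0.4017.
R2 = R1 · 0.4017/(1 − 0.4017) = 3.740 kΩ.

R2 ≈ 3.74 kΩ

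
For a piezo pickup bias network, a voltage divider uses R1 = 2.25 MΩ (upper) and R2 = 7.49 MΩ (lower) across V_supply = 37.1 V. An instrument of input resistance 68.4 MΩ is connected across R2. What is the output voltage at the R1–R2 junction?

The load sits in parallel with R2, giving an effective lower resistance R2' = R2·R_L/(R2+R_L) = 6.751 MΩ.
Then V_out = V_supply · R2'/(R1 + R2') = 37.1 × 6.751/9.001 = 27.83 V.
(Unloaded it would be 28.5 V; the load pulls it down.)

V_out ≈ 27.8 V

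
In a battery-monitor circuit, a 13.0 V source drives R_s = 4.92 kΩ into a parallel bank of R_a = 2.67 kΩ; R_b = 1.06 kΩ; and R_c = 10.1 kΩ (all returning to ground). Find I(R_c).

I ≈ 0.161 mA

Equivalent of the parallel group: R_p = 0.7057 kΩ.
Node voltage V_A = V_CC · R_p/(R_s + R_p) = 13.0 × 0.1254 = 1.631 V.
Branch current I = V_A/R_c = 1.631/10.1 = 0.1615 mA.
(Equivalently: I_total = 2.311 mA, then current-divider fraction G_k/ΣG = 0.06988.)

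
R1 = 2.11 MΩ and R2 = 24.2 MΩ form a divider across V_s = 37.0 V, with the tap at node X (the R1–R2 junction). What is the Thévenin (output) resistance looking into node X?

Zeroing V_s shorts the top of R1 to ground, so R_th = R1 ‖ R2 = 1.941 MΩ.

R_th ≈ 1.94 MΩ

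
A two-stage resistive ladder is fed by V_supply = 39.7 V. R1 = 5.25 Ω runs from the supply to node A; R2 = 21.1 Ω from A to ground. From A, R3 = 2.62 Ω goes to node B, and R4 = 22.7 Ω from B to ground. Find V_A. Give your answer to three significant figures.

V_A ≈ 27.3 V

The second stage (R3 + R4 = 25.32 Ω) loads node A in parallel with R2.
Effective lower resistance at A: R2 ‖ 25.32 = 11.51 Ω.
First divider: V_A = V_supply · 11.51/(5.25 + 11.51) = 27.26 V.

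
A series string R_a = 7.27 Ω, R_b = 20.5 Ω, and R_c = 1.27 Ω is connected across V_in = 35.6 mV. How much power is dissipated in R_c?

ΣR = 29.04 Ω → I = 35.6/29.04 = 1.226 mA.
P(R_c) = I²·R_c = (1.226)² × 1.27 = 1.909 µW.

P ≈ 1.91 µW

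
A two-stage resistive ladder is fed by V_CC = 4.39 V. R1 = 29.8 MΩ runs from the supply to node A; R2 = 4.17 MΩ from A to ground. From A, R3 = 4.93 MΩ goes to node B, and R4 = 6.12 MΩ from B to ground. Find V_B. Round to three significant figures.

Node A sees R2 in parallel with the series input of stage 2, R3 + R4 = 11.05 MΩ.
Effective lower resistance at A: R2 ‖ 11.05 = 3.027 MΩ.
V_A = 4.39 × 3.027/(29.8 + 3.027) = 0.4049 V.
Stage 2 is unloaded, so V_B = V_A · R4/(R3+R4) = 0.4049 × 6.12/11.05 = 0.2242 V.

V_B ≈ 0.224 V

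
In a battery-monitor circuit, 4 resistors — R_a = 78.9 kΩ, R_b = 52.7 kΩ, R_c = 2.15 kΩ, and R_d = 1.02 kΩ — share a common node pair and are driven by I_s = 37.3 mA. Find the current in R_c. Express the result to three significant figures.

I ≈ 11.7 mA

Total conductance ΣG = 1/78.9 + 1/52.7 + 1/2.15 + 1/1.02 = 1.477 (units of 1/kΩ).
Current divider: I(R_c) = I_s · G_k/ΣG = 37.3 × (0.4651/1.477) = 37.3 × 0.3149 = 11.74 mA.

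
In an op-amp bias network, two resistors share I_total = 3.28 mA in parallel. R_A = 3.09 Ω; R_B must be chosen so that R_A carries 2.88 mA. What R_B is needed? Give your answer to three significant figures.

The fraction through R_A equals R_B/(R_A+R_B).
2.88/3.28 = R_B/(R_A + R_B) → R_B = R_A · (0.8780)/(1 − 0.8780) = 3.09 × 7.200 = 22.25 Ω.

R_B ≈ 22.2 Ω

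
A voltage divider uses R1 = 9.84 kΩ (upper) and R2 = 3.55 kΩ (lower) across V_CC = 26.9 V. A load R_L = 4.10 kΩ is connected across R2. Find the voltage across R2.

The load sits in parallel with R2, giving an effective lower resistance R2' = R2·R_L/(R2+R_L) = 1.903 kΩ.
Now apply the divider: V_out = 26.9 × 0.1620 = 4.359 V.

V_out ≈ 4.36 V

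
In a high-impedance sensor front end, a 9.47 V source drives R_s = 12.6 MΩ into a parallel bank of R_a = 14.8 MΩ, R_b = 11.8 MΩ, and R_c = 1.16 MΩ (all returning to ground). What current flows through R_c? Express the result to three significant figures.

I ≈ 0.592 µA

Equivalent of the parallel group: R_p = 0.9858 MΩ.
V_A = 9.47 × 0.9858/13.59 = 0.6872 V.
I(R_c) = V_A / R_c = 0.6872/1.16 = 0.5924 µA.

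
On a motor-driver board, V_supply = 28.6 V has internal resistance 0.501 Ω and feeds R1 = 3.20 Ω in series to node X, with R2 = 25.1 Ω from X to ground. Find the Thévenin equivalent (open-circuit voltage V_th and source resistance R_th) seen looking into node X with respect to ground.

R1' = 0.501 + 3.20 = 3.701 Ω (source resistance + R1).
V_th is the unloaded tap voltage: V_supply · R2/(R1'+R2) = 28.6 × 0.8715 = 24.92 V.
With V_supply suppressed (replaced by a short), R_th = R1' ‖ R2 = (3.701 × 25.1)/(3.701 + 25.1) = 3.225 Ω.

V_th ≈ 24.9 V, R_th ≈ 3.23 Ω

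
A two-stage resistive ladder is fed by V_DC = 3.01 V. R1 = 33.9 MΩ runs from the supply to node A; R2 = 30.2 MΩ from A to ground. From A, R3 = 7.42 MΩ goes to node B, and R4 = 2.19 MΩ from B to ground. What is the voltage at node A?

Node A sees R2 in parallel with the series input of stage 2, R3 + R4 = 9.610 MΩ.
R2 ‖ (R3+R4) = 7.290 MΩ.
V_A = 3.01 × 7.290/(33.9 + 7.290) = 0.5327 V.

V_A ≈ 0.533 V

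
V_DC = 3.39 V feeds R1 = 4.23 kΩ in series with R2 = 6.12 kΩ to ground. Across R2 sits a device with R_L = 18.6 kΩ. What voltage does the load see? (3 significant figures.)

V_out ≈ 1.77 V

The load sits in parallel with R2, giving an effective lower resistance R2' = R2·R_L/(R2+R_L) = 4.605 kΩ.
Now apply the divider: V_out = 3.39 × 0.5212 = 1.767 V.
(Unloaded it would be 2.00 V; the load pulls it down.)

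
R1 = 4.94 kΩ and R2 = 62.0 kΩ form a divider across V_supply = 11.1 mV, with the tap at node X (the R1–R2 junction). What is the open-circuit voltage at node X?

Open-circuit (no load on X): V_th = V_supply · R2/(R1 + R2) = 11.1 × 62.0/(4.940 + 62.0) = 10.28 mV.

V_th ≈ 10.3 mV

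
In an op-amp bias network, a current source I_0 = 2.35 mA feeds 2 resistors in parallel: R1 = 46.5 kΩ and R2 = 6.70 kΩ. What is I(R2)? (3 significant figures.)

With just two branches, the current splits inversely with resistance.
I(R2) = 2.35 × 46.5/(46.5 + 6.70) = 2.35 × 0.8741 = 2.054 mA.

I ≈ 2.05 mA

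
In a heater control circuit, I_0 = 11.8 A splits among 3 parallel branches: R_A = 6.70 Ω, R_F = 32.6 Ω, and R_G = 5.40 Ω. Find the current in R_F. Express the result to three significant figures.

I ≈ 0.991 A

Total conductance ΣG = 1/6.70 + 1/32.6 + 1/5.40 = 0.3651 (units of 1/Ω).
R_F takes the fraction G_k/ΣG = 0.03067/0.3651 = 0.08401, so I = 11.8 × 0.08401 = 0.9914 A.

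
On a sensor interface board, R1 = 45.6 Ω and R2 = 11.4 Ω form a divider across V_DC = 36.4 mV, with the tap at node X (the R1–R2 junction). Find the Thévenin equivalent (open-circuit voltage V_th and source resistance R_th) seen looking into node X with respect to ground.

Open-circuit (no load on X): V_th = V_DC · R2/(R1 + R2) = 36.4 × 11.4/(45.60 + 11.4) = 7.280 mV.
Zeroing V_DC shorts the top of R1 to ground, so R_th = R1 ‖ R2 = 9.120 Ω.

V_th ≈ 7.28 mV, R_th ≈ 9.12 Ω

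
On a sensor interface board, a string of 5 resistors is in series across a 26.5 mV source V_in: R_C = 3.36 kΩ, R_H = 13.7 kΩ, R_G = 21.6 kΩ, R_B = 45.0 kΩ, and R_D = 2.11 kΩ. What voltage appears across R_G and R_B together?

Series total: ΣR = 3.36 + 13.7 + 21.6 + 45.0 + 2.11 = 85.77 kΩ.
R_{R_G..R_B} = 21.6 + 45.0 = 66.60 kΩ.
By the voltage-divider rule, V = 26.5 × 66.60/85.77 = 20.58 mV.

V ≈ 20.6 mV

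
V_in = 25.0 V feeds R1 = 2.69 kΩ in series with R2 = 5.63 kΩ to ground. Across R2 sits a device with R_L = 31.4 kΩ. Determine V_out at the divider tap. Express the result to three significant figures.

V_out ≈ 16.0 V

R2 ‖ R_L = (5.63 × 31.4)/(5.63 + 31.4) = 4.774 kΩ.
Now apply the divider: V_out = 25.0 × 0.6396 = 15.99 V.
(Unloaded it would be 16.9 V; the load pulls it down.)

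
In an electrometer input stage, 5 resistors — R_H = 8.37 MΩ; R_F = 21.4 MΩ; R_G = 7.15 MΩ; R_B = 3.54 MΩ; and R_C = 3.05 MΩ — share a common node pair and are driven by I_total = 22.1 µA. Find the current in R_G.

Conductances: ΣG = 1/8.37 + 1/21.4 + 1/7.15 + 1/3.54 + 1/3.05 = 0.9164 (1/MΩ).
By the current-divider rule, I = I_total · G_k/ΣG = 22.1 × 0.1526 = 3.373 µA.

I ≈ 3.37 µA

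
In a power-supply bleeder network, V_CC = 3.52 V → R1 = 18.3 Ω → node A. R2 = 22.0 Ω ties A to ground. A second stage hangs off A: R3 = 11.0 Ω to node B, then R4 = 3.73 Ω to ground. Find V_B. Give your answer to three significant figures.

V_B ≈ 0.290 V

The second stage (R3 + R4 = 14.73 Ω) loads node A in parallel with R2.
R2 ‖ (R3+R4) = 8.823 Ω.
So V_A = 3.52 × 0.3253 = 1.145 V.
Then the unloaded second divider: V_B = V_A × R4/(R3+R4) = 1.145 × 0.2532 = 0.2899 V.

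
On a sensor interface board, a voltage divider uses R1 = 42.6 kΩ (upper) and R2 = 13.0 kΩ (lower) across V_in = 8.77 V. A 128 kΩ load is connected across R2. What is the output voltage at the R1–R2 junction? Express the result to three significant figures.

R2 ‖ R_L = (13.0 × 128)/(13.0 + 128) = 11.80 kΩ.
Then V_out = V_in · R2'/(R1 + R2') = 8.77 × 11.80/54.40 = 1.902 V.

V_out ≈ 1.90 V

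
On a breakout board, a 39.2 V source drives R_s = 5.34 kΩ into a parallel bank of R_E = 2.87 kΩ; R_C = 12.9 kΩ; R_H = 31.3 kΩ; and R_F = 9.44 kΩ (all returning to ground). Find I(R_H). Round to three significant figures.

Parallel bank: R_p = 1/(1/2.87 + 1/12.9 + 1/31.3 + 1/9.44) = 1.774 kΩ.
V_A by voltage divider: V_A = 39.2 × 1.774/(5.34 + 1.774) = 9.773 V.
Branch current I = V_A/R_H = 9.773/31.3 = 0.3123 mA.

I ≈ 0.312 mA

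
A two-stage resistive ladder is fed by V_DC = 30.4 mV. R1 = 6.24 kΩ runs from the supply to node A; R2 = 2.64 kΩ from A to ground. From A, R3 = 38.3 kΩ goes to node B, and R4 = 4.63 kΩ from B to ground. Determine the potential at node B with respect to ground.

V_B ≈ 0.934 mV

Looking into the second stage from A: R3 + R4 = 42.93 kΩ appears in parallel with R2.
R2 ‖ (R3+R4) = 2.487 kΩ.
So V_A = 30.4 × 0.2850 = 8.663 mV.
V_B = V_A × 0.1078 = 0.9344 mV.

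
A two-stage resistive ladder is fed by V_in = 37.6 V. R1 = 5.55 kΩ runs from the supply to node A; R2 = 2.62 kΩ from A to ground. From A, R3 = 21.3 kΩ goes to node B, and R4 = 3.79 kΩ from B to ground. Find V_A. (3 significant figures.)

Node A sees R2 in parallel with the series input of stage 2, R3 + R4 = 25.09 kΩ.
R2 ‖ (R3+R4) = 2.372 kΩ.
So V_A = 37.6 × 0.2994 = 11.26 V.

V_A ≈ 11.3 V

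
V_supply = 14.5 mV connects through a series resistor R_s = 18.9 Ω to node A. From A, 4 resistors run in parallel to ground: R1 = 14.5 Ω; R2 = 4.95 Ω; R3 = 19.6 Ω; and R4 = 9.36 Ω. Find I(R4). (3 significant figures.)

Parallel bank: R_p = 1/(1/14.5 + 1/4.95 + 1/19.6 + 1/9.36) = 2.332 Ω.
Node voltage V_A = V_supply · R_p/(R_s + R_p) = 14.5 × 0.1098 = 1.593 mV.
Branch current I = V_A/R4 = 1.593/9.36 = 0.1701 mA.

I ≈ 0.170 mA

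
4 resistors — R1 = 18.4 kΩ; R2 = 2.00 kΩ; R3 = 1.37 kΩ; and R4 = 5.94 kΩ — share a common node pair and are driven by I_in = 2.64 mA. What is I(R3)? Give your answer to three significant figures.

Total conductance ΣG = 1/18.4 + 1/2.00 + 1/1.37 + 1/5.94 = 1.453 (units of 1/kΩ).
By the current-divider rule, I = I_in · G_k/ΣG = 2.64 × 0.5025 = 1.327 mA.

I ≈ 1.33 mA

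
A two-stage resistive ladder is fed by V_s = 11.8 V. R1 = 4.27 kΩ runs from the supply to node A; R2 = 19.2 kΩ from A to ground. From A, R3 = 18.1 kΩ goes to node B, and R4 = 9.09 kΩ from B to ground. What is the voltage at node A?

Looking into the second stage from A: R3 + R4 = 27.19 kΩ appears in parallel with R2.
R2 ‖ (R3+R4) = 11.25 kΩ.
V_A = 11.8 × 11.25/(4.27 + 11.25) = 8.554 V.

V_A ≈ 8.55 V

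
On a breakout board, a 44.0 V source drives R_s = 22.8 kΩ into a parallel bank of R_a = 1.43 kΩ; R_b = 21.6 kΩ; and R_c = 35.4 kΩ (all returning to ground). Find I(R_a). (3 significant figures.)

I ≈ 1.65 mA

Equivalent of the parallel group: R_p = 1.292 kΩ.
V_A = 44.0 × 1.292/24.09 = 2.360 V.
Branch current I = V_A/R_a = 2.360/1.43 = 1.650 mA.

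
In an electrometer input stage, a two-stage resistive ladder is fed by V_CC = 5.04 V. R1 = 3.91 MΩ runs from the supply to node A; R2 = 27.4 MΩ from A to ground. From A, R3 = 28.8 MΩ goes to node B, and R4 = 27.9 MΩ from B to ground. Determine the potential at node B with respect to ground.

The second stage (R3 + R4 = 56.70 MΩ) loads node A in parallel with R2.
Effective lower resistance at A: R2 ‖ 56.70 = 18.47 MΩ.
V_A = 5.04 × 18.47/(3.91 + 18.47) = 4.160 V.
V_B = V_A × 0.4921 = 2.047 V.

V_B ≈ 2.05 V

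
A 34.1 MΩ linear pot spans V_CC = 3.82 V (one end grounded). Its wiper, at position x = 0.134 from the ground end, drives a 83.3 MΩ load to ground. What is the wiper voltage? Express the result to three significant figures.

The pot divides into 29.53 MΩ above the wiper and 4.569 MΩ below.
Lower segment in parallel with the load: 4.569 ‖ 83.3 = 4.332 MΩ.
Then V_out = V_CC · 4.332/(29.53 + 4.332) = 0.4887 V.

V_out ≈ 0.489 V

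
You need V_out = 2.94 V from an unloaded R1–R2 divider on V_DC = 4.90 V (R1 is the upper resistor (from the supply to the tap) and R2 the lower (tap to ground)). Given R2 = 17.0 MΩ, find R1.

Required fraction k = V_out/V_DC = 0.6000.
R1 = R2·(1/k − 1) = 17.0 × 0.6667 = 11.33 MΩ.

R1 ≈ 11.3 MΩ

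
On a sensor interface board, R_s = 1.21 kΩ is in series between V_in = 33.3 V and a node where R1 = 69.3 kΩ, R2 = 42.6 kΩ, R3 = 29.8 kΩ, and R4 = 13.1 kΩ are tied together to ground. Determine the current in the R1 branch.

I ≈ 0.408 mA

Combine the parallel branches: R_p = (1/69.3 + 1/42.6 + 1/29.8 + 1/13.1)⁻¹ = 6.766 kΩ.
V_A = 33.3 × 6.766/7.976 = 28.25 V.
Branch current I = V_A/R1 = 28.25/69.3 = 0.4076 mA.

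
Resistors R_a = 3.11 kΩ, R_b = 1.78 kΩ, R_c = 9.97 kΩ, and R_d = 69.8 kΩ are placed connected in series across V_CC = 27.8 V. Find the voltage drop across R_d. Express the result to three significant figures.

V ≈ 22.9 V

ΣR = 3.11 + 1.78 + 9.97 + 69.8 = 84.66 kΩ.
V = V_CC · R/ΣR = 27.8 × 0.8245 = 22.92 V.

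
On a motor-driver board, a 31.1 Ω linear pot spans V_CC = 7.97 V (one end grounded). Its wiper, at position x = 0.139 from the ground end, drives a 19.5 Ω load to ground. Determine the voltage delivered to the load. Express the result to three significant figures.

Split the track: R_lower = x·R_p = 4.323 Ω, R_upper = (1−x)·R_p = 26.78 Ω.
Lower segment in parallel with the load: 4.323 ‖ 19.5 = 3.538 Ω.
Loaded-divider output: V_out = 7.97 × 0.1167 = 0.9303 V.
(Unloaded: V_out = x·V_CC = 1.11 V.)

V_out ≈ 0.930 V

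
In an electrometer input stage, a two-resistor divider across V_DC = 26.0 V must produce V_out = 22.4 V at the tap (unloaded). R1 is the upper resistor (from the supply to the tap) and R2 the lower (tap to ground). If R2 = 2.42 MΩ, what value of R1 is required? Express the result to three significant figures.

Required fraction k = V_out/V_DC = 0.8615.
R1 = R2·(1/k − 1) = 2.42 × 0.1607 = 0.3889 MΩ.

R1 ≈ 0.389 MΩ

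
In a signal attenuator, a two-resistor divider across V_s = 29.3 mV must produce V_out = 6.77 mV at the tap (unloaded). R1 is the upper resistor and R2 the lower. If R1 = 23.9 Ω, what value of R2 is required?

R2 ≈ 7.18 Ω

The divider ratio is R2/(R1+R2) = 6.77/29.3 = 0.2311.
R2 = R1 · 0.2311/(1 − 0.2311) = 7.182 Ω.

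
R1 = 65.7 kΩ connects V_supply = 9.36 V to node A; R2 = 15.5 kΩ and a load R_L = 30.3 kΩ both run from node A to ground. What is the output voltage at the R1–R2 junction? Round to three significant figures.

First combine the lower leg with the load: R2 ‖ R_L = 10.25 kΩ.
Now apply the divider: V_out = 9.36 × 0.1350 = 1.264 V.

V_out ≈ 1.26 V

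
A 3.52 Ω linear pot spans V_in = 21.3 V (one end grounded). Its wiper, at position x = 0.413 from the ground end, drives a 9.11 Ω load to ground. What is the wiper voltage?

Split the track: R_lower = x·R_p = 1.454 Ω, R_upper = (1−x)·R_p = 2.066 Ω.
Lower segment in parallel with the load: 1.454 ‖ 9.11 = 1.254 Ω.
Loaded-divider output: V_out = 21.3 × 0.3776 = 8.043 V.
(Unloaded: V_out = x·V_in = 8.80 V.)

V_out ≈ 8.04 V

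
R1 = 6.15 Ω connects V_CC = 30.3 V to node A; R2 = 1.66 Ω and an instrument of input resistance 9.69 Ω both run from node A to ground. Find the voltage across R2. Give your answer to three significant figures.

The load sits in parallel with R2, giving an effective lower resistance R2' = R2·R_L/(R2+R_L) = 1.417 Ω.
Voltage divider with the loaded lower leg: V_out = 30.3 × 1.417/(6.15 + 1.417) = 30.3 × 0.1873 = 5.675 V.
(Unloaded it would be 6.44 V; the load pulls it down.)

V_out ≈ 5.67 V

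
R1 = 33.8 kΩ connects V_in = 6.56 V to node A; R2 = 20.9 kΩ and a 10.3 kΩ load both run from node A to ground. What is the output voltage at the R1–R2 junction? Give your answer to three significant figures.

The load sits in parallel with R2, giving an effective lower resistance R2' = R2·R_L/(R2+R_L) = 6.900 kΩ.
Voltage divider with the loaded lower leg: V_out = 6.56 × 6.900/(33.8 + 6.900) = 6.56 × 0.1695 = 1.112 V.

V_out ≈ 1.11 V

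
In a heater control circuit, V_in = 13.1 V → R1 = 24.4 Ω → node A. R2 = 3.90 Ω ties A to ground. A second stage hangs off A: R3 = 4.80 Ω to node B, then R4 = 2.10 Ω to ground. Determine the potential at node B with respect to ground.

V_B ≈ 0.369 V

Node A sees R2 in parallel with the series input of stage 2, R3 + R4 = 6.900 Ω.
Effective lower resistance at A: R2 ‖ 6.900 = 2.492 Ω.
So V_A = 13.1 × 0.09266 = 1.214 V.
Then the unloaded second divider: V_B = V_A × R4/(R3+R4) = 1.214 × 0.3043 = 0.3694 V.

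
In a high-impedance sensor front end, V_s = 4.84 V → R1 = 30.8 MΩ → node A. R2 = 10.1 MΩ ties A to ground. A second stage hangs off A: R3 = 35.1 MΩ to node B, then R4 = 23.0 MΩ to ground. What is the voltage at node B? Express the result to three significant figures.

Node A sees R2 in parallel with the series input of stage 2, R3 + R4 = 58.10 MΩ.
Effective lower resistance at A: R2 ‖ 58.10 = 8.604 MΩ.
V_A = 4.84 × 8.604/(30.8 + 8.604) = 1.057 V.
Then the unloaded second divider: V_B = V_A × R4/(R3+R4) = 1.057 × 0.3959 = 0.4184 V.

V_B ≈ 0.418 V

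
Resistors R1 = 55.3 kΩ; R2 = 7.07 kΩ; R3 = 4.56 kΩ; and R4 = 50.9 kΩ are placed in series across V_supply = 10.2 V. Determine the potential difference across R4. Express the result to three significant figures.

V ≈ 4.41 V

ΣR = 55.3 + 7.07 + 4.56 + 50.9 = 117.8 kΩ.
Voltage divider: V = V_supply · (50.90 / 117.8) = 10.2 × 0.4320 = 4.406 V.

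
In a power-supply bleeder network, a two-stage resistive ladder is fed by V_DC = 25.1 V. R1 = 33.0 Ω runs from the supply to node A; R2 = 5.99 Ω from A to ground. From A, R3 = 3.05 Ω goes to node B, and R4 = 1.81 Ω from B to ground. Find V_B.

Looking into the second stage from A: R3 + R4 = 4.860 Ω appears in parallel with R2.
R2 ‖ (R3+R4) = 2.683 Ω.
So V_A = 25.1 × 0.07519 = 1.887 V.
Stage 2 is unloaded, so V_B = V_A · R4/(R3+R4) = 1.887 × 1.81/4.860 = 0.7029 V.

V_B ≈ 0.703 V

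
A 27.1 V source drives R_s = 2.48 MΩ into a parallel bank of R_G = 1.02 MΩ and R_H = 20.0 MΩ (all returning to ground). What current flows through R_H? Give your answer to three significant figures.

I ≈ 0.381 µA

Equivalent of the parallel group: R_p = 0.9705 MΩ.
Node voltage V_A = V_in · R_p/(R_s + R_p) = 27.1 × 0.2813 = 7.622 V.
Branch current I = V_A/R_H = 7.622/20.0 = 0.3811 µA.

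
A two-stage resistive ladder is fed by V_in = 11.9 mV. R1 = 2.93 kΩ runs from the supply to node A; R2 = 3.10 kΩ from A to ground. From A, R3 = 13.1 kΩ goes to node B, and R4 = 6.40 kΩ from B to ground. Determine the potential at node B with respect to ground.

V_B ≈ 1.86 mV

The second stage (R3 + R4 = 19.50 kΩ) loads node A in parallel with R2.
Effective lower resistance at A: R2 ‖ 19.50 = 2.675 kΩ.
V_A = 11.9 × 2.675/(2.93 + 2.675) = 5.679 mV.
Stage 2 is unloaded, so V_B = V_A · R4/(R3+R4) = 5.679 × 6.40/19.50 = 1.864 mV.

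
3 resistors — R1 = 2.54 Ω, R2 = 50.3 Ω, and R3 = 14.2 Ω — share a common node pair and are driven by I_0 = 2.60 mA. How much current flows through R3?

I ≈ 0.378 mA

Total conductance ΣG = 1/2.54 + 1/50.3 + 1/14.2 = 0.4840 (units of 1/Ω).
By the current-divider rule, I = I_0 · G_k/ΣG = 2.60 × 0.1455 = 0.3783 mA.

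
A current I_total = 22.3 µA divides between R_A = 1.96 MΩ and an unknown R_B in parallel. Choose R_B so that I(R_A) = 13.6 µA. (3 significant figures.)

R_B ≈ 3.06 MΩ

Two-branch current divider: I_A = I_total · R_B/(R_A + R_B).
With f = 0.6099, R_B = R_A · f/(1−f) = 1.96 × 1.563 = 3.064 MΩ.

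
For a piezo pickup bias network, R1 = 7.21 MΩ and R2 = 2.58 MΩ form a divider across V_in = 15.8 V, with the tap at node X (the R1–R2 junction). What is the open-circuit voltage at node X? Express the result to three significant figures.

V_th ≈ 4.16 V

Open-circuit (no load on X): V_th = V_in · R2/(R1 + R2) = 15.8 × 2.58/(7.210 + 2.58) = 4.164 V.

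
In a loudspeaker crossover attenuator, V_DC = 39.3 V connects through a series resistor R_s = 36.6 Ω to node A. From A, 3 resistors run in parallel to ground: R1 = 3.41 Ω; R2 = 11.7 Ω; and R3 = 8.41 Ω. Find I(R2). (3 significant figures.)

Combine the parallel branches: R_p = (1/3.41 + 1/11.7 + 1/8.41)⁻¹ = 2.010 Ω.
Node voltage V_A = V_DC · R_p/(R_s + R_p) = 39.3 × 0.05205 = 2.045 V.
I(R2) = V_A / R2 = 2.045/11.7 = 0.1748 A.
(Equivalently: I_total = 1.018 A, then current-divider fraction G_k/ΣG = 0.1718.)

I ≈ 0.175 A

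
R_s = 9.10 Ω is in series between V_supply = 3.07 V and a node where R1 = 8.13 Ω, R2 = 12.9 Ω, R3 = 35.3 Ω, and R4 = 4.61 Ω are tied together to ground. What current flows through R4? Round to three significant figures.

I ≈ 0.132 A

Combine the parallel branches: R_p = (1/8.13 + 1/12.9 + 1/35.3 + 1/4.61)⁻¹ = 2.243 Ω.
Node voltage V_A = V_supply · R_p/(R_s + R_p) = 3.07 × 0.1978 = 0.6071 V.
I(R4) = V_A / R4 = 0.6071/4.61 = 0.1317 A.
(Equivalently: I_total = 0.2706 A, then current-divider fraction G_k/ΣG = 0.4866.)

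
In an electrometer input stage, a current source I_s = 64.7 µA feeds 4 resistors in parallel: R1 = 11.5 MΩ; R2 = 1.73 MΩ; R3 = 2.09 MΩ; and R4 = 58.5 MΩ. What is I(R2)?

I ≈ 32.2 µA

ΣG = 1/11.5 + 1/1.73 + 1/2.09 + 1/58.5 = 1.161.
Current divider: I(R2) = I_s · G_k/ΣG = 64.7 × (0.5780/1.161) = 64.7 × 0.4981 = 32.22 µA.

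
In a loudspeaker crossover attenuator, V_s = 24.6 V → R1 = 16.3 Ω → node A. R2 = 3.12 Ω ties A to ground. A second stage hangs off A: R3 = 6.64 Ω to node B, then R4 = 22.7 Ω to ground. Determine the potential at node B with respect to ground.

V_B ≈ 2.81 V

Looking into the second stage from A: R3 + R4 = 29.34 Ω appears in parallel with R2.
R2 ‖ (R3+R4) = 2.820 Ω.
So V_A = 24.6 × 0.1475 = 3.628 V.
Then the unloaded second divider: V_B = V_A × R4/(R3+R4) = 3.628 × 0.7737 = 2.807 V.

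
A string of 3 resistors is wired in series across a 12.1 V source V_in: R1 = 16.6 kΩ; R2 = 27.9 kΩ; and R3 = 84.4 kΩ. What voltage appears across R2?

Total series resistance ΣR = 16.6 + 27.9 + 84.4 = 128.9 kΩ.
V = V_in · R/ΣR = 12.1 × 0.2164 = 2.619 V.

V ≈ 2.62 V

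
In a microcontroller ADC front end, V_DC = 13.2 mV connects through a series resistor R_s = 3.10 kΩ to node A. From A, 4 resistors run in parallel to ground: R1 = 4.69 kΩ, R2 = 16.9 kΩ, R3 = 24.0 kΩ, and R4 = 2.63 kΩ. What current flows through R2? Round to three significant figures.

Parallel bank: R_p = 1/(1/4.69 + 1/16.9 + 1/24.0 + 1/2.63) = 1.440 kΩ.
Node voltage V_A = V_DC · R_p/(R_s + R_p) = 13.2 × 0.3172 = 4.187 mV.
I(R2) = V_A / R2 = 4.187/16.9 = 0.2478 µA.

I ≈ 0.248 µA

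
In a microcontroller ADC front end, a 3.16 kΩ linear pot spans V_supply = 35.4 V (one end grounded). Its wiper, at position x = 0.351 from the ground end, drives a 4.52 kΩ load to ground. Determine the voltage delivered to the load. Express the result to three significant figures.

Lower segment x·R_p = 1.109 kΩ; upper segment (1−x)·R_p = 2.051 kΩ.
R_L loads the lower segment: effective lower R = 0.8906 kΩ.
Loaded-divider output: V_out = 35.4 × 0.3028 = 10.72 V.

V_out ≈ 10.7 V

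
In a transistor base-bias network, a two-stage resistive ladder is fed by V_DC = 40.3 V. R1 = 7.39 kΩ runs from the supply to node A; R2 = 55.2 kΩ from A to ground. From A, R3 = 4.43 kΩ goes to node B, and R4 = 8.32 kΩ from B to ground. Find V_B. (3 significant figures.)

V_B ≈ 15.3 V

Looking into the second stage from A: R3 + R4 = 12.75 kΩ appears in parallel with R2.
R2 ‖ (R3+R4) = 10.36 kΩ.
V_A = 40.3 × 10.36/(7.39 + 10.36) = 23.52 V.
Then the unloaded second divider: V_B = V_A × R4/(R3+R4) = 23.52 × 0.6525 = 15.35 V.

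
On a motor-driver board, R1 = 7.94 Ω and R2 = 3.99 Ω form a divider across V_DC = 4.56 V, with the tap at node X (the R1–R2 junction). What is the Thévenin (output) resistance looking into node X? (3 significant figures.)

With V_DC suppressed (replaced by a short), R_th = R1 ‖ R2 = (7.940 × 3.99)/(7.940 + 3.99) = 2.656 Ω.

R_th ≈ 2.66 Ω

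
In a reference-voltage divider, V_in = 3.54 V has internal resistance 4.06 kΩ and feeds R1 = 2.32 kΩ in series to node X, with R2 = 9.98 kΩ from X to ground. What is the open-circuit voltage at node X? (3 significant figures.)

R1' = 4.06 + 2.32 = 6.380 kΩ (source resistance + R1).
Open-circuit (no load on X): V_th = V_in · R2/(R1' + R2) = 3.54 × 9.98/(6.380 + 9.98) = 2.159 V.

V_th ≈ 2.16 V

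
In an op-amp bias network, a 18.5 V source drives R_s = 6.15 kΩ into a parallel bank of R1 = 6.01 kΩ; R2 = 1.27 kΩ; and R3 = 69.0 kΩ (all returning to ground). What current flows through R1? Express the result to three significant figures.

I ≈ 0.443 mA

Combine the parallel branches: R_p = (1/6.01 + 1/1.27 + 1/69.0)⁻¹ = 1.033 kΩ.
V_A by voltage divider: V_A = 18.5 × 1.033/(6.15 + 1.033) = 2.660 V.
I(R1) = V_A / R1 = 2.660/6.01 = 0.4426 mA.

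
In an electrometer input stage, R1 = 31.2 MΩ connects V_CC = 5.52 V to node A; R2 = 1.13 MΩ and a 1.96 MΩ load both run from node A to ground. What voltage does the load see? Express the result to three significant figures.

V_out ≈ 0.124 V

R2 ‖ R_L = (1.13 × 1.96)/(1.13 + 1.96) = 0.7168 MΩ.
Then V_out = V_CC · R2'/(R1 + R2') = 5.52 × 0.7168/31.92 = 0.1240 V.
(Unloaded it would be 0.193 V; the load pulls it down.)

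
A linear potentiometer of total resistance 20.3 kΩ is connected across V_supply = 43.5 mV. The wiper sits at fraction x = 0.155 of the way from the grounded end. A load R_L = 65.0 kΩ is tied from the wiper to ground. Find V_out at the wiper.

V_out ≈ 6.48 mV

The pot divides into 17.15 kΩ above the wiper and 3.147 kΩ below.
(x·R_p) ‖ R_L = 3.001 kΩ.
Loaded-divider output: V_out = 43.5 × 0.1489 = 6.478 mV.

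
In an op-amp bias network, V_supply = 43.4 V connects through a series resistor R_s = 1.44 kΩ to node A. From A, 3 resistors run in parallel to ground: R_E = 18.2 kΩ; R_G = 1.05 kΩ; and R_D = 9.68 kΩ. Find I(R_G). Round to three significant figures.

Parallel bank: R_p = 1/(1/18.2 + 1/1.05 + 1/9.68) = 0.9004 kΩ.
V_A by voltage divider: V_A = 43.4 × 0.9004/(1.44 + 0.9004) = 16.70 V.
Branch current I = V_A/R_G = 16.70/1.05 = 15.90 mA.

I ≈ 15.9 mA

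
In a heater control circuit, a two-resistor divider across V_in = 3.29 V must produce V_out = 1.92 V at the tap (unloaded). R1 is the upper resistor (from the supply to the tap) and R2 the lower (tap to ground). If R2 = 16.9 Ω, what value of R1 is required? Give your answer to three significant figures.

R1 ≈ 12.1 Ω

The divider ratio is R2/(R1+R2) = 1.92/3.29 = 0.5836.
R1 = R2·(1/k − 1) = 16.9 × 0.7135 = 12.06 Ω.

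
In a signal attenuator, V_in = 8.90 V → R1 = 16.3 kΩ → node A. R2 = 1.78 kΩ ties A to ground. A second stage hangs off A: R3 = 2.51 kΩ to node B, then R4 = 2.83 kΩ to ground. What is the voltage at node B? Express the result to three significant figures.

The second stage (R3 + R4 = 5.340 kΩ) loads node A in parallel with R2.
Effective lower resistance at A: R2 ‖ 5.340 = 1.335 kΩ.
So V_A = 8.90 × 0.07570 = 0.6737 V.
V_B = V_A × 0.5300 = 0.3571 V.

V_B ≈ 0.357 V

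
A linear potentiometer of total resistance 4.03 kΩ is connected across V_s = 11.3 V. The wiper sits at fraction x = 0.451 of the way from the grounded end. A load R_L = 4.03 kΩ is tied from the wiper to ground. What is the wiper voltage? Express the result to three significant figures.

Split the track: R_lower = x·R_p = 1.818 kΩ, R_upper = (1−x)·R_p = 2.212 kΩ.
Lower segment in parallel with the load: 1.818 ‖ 4.03 = 1.253 kΩ.
Then V_out = V_s · 1.253/(2.212 + 1.253) = 4.085 V.

V_out ≈ 4.08 V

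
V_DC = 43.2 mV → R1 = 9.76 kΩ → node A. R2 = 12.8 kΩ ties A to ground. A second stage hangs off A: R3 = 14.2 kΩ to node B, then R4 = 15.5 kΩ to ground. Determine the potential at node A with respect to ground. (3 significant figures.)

The second stage (R3 + R4 = 29.70 kΩ) loads node A in parallel with R2.
Effective lower resistance at A: R2 ‖ 29.70 = 8.945 kΩ.
So V_A = 43.2 × 0.4782 = 20.66 mV.

V_A ≈ 20.7 mV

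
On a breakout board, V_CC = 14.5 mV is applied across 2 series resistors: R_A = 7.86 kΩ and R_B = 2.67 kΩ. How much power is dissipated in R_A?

P ≈ 14.9 nW

Series current I = V_CC/ΣR = 14.5/10.53 = 1.377 µA.
P(R_A) = I²·R_A = (1.377)² × 7.86 = 14.90 nW.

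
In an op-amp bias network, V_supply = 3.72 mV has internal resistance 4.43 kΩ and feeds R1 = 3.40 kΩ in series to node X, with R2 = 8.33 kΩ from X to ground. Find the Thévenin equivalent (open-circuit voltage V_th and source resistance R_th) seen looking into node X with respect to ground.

R1' = 4.43 + 3.40 = 7.830 kΩ (source resistance + R1).
Open-circuit (no load on X): V_th = V_supply · R2/(R1' + R2) = 3.72 × 8.33/(7.830 + 8.33) = 1.918 mV.
Looking into X with the source shorted: R_th = R1'·R2/(R1'+R2) = 7.830 × 8.33/16.16 = 4.036 kΩ.

V_th ≈ 1.92 mV, R_th ≈ 4.04 kΩ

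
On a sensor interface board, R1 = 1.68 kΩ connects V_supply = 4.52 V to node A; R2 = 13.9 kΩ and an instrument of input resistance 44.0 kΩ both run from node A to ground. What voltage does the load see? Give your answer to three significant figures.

R2 ‖ R_L = (13.9 × 44.0)/(13.9 + 44.0) = 10.56 kΩ.
Now apply the divider: V_out = 4.52 × 0.8628 = 3.900 V.

V_out ≈ 3.90 V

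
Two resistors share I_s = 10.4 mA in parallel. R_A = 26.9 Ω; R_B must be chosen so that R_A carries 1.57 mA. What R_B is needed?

R_B ≈ 4.78 Ω

Two-branch current divider: I_A = I_s · R_B/(R_A + R_B).
1.57/10.4 = R_B/(R_A + R_B) → R_B = R_A · (0.1510)/(1 − 0.1510) = 26.9 × 0.1778 = 4.783 Ω.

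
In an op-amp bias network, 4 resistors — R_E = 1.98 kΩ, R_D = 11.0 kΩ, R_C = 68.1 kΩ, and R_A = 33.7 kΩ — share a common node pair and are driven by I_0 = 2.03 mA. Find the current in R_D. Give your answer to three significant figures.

Conductances: ΣG = 1/1.98 + 1/11.0 + 1/68.1 + 1/33.7 = 0.6403 (1/kΩ).
By the current-divider rule, I = I_0 · G_k/ΣG = 2.03 × 0.1420 = 0.2882 mA.

I ≈ 0.288 mA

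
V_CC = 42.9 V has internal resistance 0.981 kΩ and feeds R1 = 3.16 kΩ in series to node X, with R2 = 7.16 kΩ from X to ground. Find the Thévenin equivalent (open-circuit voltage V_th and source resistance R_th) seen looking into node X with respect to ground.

V_th ≈ 27.2 V, R_th ≈ 2.62 kΩ

R1' = 0.981 + 3.16 = 4.141 kΩ (source resistance + R1).
V_th is the unloaded tap voltage: V_CC · R2/(R1'+R2) = 42.9 × 0.6336 = 27.18 V.
Looking into X with the source shorted: R_th = R1'·R2/(R1'+R2) = 4.141 × 7.16/11.30 = 2.624 kΩ.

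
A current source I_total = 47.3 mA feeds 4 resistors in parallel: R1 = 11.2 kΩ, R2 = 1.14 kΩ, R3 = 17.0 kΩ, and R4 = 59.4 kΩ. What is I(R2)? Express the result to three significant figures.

I ≈ 39.8 mA

Total conductance ΣG = 1/11.2 + 1/1.14 + 1/17.0 + 1/59.4 = 1.042 (units of 1/kΩ).
Current divider: I(R2) = I_total · G_k/ΣG = 47.3 × (0.8772/1.042) = 47.3 × 0.8417 = 39.81 mA.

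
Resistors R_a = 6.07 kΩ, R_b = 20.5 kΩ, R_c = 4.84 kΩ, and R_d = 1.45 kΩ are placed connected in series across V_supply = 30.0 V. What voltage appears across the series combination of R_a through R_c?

V ≈ 28.7 V

Total series resistance ΣR = 6.07 + 20.5 + 4.84 + 1.45 = 32.86 kΩ.
R_{R_a..R_c} = 6.07 + 20.5 + 4.84 = 31.41 kΩ.
V = V_supply · R/ΣR = 30.0 × 0.9559 = 28.68 V.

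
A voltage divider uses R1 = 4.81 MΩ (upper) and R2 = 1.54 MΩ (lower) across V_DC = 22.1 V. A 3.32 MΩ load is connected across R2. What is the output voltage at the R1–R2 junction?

The load sits in parallel with R2, giving an effective lower resistance R2' = R2·R_L/(R2+R_L) = 1.052 MΩ.
Now apply the divider: V_out = 22.1 × 0.1795 = 3.966 V.
(Unloaded it would be 5.36 V; the load pulls it down.)

V_out ≈ 3.97 V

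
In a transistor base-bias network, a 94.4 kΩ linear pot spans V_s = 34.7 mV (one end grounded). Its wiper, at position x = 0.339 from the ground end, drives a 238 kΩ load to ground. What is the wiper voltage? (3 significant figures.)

V_out ≈ 10.8 mV

Lower segment x·R_p = 32.00 kΩ; upper segment (1−x)·R_p = 62.40 kΩ.
(x·R_p) ‖ R_L = 28.21 kΩ.
Loaded-divider output: V_out = 34.7 × 0.3113 = 10.80 mV.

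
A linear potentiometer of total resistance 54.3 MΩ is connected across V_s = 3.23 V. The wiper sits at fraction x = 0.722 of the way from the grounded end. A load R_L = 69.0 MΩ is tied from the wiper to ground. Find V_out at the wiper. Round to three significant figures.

V_out ≈ 2.01 V

The pot divides into 15.10 MΩ above the wiper and 39.20 MΩ below.
Lower segment in parallel with the load: 39.20 ‖ 69.0 = 25.00 MΩ.
Then V_out = V_s · 25.00/(15.10 + 25.00) = 2.014 V.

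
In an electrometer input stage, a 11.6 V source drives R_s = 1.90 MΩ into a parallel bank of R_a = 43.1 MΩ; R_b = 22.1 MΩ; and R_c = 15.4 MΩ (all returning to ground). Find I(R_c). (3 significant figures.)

Combine the parallel branches: R_p = (1/43.1 + 1/22.1 + 1/15.4)⁻¹ = 7.497 MΩ.
Node voltage V_A = V_in · R_p/(R_s + R_p) = 11.6 × 0.7978 = 9.255 V.
I(R_c) = V_A / R_c = 9.255/15.4 = 0.6009 µA.
(Equivalently: I_total = 1.234 µA, then current-divider fraction G_k/ΣG = 0.4868.)

I ≈ 0.601 µA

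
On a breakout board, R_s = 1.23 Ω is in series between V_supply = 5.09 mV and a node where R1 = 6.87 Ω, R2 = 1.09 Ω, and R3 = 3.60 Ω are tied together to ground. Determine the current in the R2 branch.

Equivalent of the parallel group: R_p = 0.7458 Ω.
Node voltage V_A = V_supply · R_p/(R_s + R_p) = 5.09 × 0.3775 = 1.921 mV.
Branch current I = V_A/R2 = 1.921/1.09 = 1.763 mA.
(Equivalently: I_total = 2.576 mA, then current-divider fraction G_k/ΣG = 0.6843.)

I ≈ 1.76 mA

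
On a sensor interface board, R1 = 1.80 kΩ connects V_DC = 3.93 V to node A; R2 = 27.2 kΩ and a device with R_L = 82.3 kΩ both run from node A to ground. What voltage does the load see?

V_out ≈ 3.61 V

The load sits in parallel with R2, giving an effective lower resistance R2' = R2·R_L/(R2+R_L) = 20.44 kΩ.
Now apply the divider: V_out = 3.93 × 0.9191 = 3.612 V.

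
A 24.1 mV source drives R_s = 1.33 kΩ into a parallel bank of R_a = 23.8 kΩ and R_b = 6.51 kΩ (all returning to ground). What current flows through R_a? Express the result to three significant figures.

Equivalent of the parallel group: R_p = 5.112 kΩ.
V_A = 24.1 × 5.112/6.442 = 19.12 mV.
Branch current I = V_A/R_a = 19.12/23.8 = 0.8035 µA.
(Check via current divider: I_total = 3.741 µA; share G_k/ΣG = 0.2148 → same result.)

I ≈ 0.804 µA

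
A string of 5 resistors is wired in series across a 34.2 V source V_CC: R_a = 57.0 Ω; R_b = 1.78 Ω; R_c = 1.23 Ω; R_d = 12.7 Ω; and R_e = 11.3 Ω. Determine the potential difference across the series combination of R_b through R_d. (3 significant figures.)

V ≈ 6.40 V

Total series resistance ΣR = 57.0 + 1.78 + 1.23 + 12.7 + 11.3 = 84.01 Ω.
R_{R_b..R_d} = 1.78 + 1.23 + 12.7 = 15.71 Ω.
V = V_CC · R/ΣR = 34.2 × 0.1870 = 6.395 V.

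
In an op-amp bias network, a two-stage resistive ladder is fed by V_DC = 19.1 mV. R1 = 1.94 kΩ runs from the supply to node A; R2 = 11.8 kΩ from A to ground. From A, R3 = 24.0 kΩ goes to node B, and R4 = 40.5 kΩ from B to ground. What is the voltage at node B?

Looking into the second stage from A: R3 + R4 = 64.50 kΩ appears in parallel with R2.
R2 ‖ (R3+R4) = 9.975 kΩ.
First divider: V_A = V_DC · 9.975/(1.94 + 9.975) = 15.99 mV.
V_B = V_A × 0.6279 = 10.04 mV.

V_B ≈ 10.0 mV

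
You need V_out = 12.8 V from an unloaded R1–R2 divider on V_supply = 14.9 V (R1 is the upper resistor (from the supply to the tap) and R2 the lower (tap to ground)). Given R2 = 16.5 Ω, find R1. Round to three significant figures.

Required fraction k = V_out/V_supply = 0.8591.
So R1 = R2 · (V_supply/V_out − 1) = 16.5 × (14.9/12.8 − 1) = 16.5 × 0.1641 = 2.707 Ω.

R1 ≈ 2.71 Ω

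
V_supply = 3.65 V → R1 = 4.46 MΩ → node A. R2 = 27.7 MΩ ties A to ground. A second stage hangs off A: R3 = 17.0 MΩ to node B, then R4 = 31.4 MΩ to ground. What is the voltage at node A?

V_A ≈ 2.91 V

The second stage (R3 + R4 = 48.40 MΩ) loads node A in parallel with R2.
R2 ‖ (R3+R4) = 17.62 MΩ.
So V_A = 3.65 × 0.7980 = 2.913 V.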